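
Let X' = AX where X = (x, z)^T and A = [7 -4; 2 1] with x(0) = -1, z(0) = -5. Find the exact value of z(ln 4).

A = [[7,-4],[2,1]]; eigenvalues λ = 3, 5.
Eigenvectors: (-1,-1) for λ=3, (2,1) for λ=5.
From the initial condition, c_1 = 9, c_2 = 4.
z(ln 4) = (9)(4^3)(-1) + (4)(4^5)(1) = 3520.

3520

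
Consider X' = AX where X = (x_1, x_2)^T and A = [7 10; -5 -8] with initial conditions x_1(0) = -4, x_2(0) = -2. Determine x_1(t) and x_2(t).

x_1(t) = -12e^(2t) + 8e^(-3t), x_2(t) = 6e^(2t) - 8e^(-3t)

Coefficient matrix A = [[7, 10], [-5, -8]].
Characteristic polynomial det(A - λI) = λ^2 + λ - 6 = 0.
Eigenvalues λ = 2, -3.
For λ=2: (A-λI) row 1 is [5, 10], so an eigenvector is (-2, 1).
For λ=-3: (A-λI) row 1 is [10, 10], so an eigenvector is (-1, 1).
General solution: K_1e^(2t)(-2,1) + K_2e^(-3t)(-1,1).
Applying x_1(0)=-4, x_2(0)=-2 gives K_1=6, K_2=-8.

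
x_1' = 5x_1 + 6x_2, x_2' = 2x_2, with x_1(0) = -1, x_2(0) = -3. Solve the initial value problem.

x_1(t) = -7e^(5t) + 6e^(2t), x_2(t) = -3e^(2t)

Coefficient matrix A = [[5, 6], [0, 2]].
Characteristic polynomial det(A - λI) = λ^2 - 7λ + 10 = 0.
Eigenvalues λ = 2, 5.
For λ=2: (A-λI) row 1 is [3, 6], so an eigenvector is (2, -1).
For λ=5: (A-λI) row 1 is [0, 6], so an eigenvector is (1, 0).
General solution: c_1e^(2t)(2,-1) + c_2e^(5t)(1,0).
Applying x_1(0)=-1, x_2(0)=-3 gives c_1=3, c_2=-7.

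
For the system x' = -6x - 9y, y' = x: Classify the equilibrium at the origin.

A = [[-6,-9],[1,0]]; det(A-λI) = λ^2 + 6λ + 9.
repeated λ = -3 with a single eigenvector.

stable improper node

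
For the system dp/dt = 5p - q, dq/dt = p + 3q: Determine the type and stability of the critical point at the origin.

A = [[5,-1],[1,3]]; det(A-λI) = λ^2 - 8λ + 16.
repeated λ = 4 with a single eigenvector.

unstable improper node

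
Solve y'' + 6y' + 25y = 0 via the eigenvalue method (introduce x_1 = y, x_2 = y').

Let x_1 = y, x_2 = y'. Then x_1' = x_2 and x_2' = -25x_1 - 6x_2.
A = [[0,1],[-25,-6]]; det(A-λI) = λ^2 + 6λ + 25.
Eigenvalues λ = -3 ± 4i.

y(t) = C_1e^(-3t)cos(4t) + C_2e^(-3t)sin(4t)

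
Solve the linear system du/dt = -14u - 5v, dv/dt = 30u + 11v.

Coefficient matrix A = [[-14, -5], [30, 11]].
Characteristic polynomial det(A - λI) = λ^2 + 3λ - 4 = 0.
Eigenvalues λ = 1, -4.
For λ=1: (A-λI) row 1 is [-15, -5], so an eigenvector is (1, -3).
For λ=-4: (A-λI) row 1 is [-10, -5], so an eigenvector is (1, -2).
General solution: c_1e^(t)(1,-3) + c_2e^(-4t)(1,-2).

u(t) = c_1e^(t) + c_2e^(-4t), v(t) = -3c_1e^(t) - 2c_2e^(-4t)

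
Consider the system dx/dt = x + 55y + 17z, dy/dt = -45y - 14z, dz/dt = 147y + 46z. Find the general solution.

x(t) = -K_1e^(-3t) + K_2e^(t) + 3K_3e^(4t), y(t) = K_1e^(-3t) - 2K_3e^(4t), z(t) = -3K_1e^(-3t) + 7K_3e^(4t)

Coefficient matrix A = [[1, 55, 17], [0, -45, -14], [0, 147, 46]].
det(A - λI) = 0 gives eigenvalues λ = -3, 1, 4.
For λ=-3: eigenvector (-1,1,-3).
For λ=1: eigenvector (1,0,0).
For λ=4: eigenvector (3,-2,7).
General solution: K_1e^(-3t)(-1,1,-3) + K_2e^(t)(1,0,0) + K_3e^(4t)(3,-2,7).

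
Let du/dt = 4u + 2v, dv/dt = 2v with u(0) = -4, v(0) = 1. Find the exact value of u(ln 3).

A = [[4,2],[0,2]]; eigenvalues λ = 2, 4.
Eigenvectors: (1,-1) for λ=2, (1,0) for λ=4.
From the initial condition, c_1 = -1, c_2 = -3.
u(ln 3) = (-1)(3^2)(1) + (-3)(3^4)(1) = -252.

-252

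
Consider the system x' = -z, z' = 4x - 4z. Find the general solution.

x(t) = -K_1e^(-2t) - K_2te^(-2t) - K_2e^(-2t), z(t) = -2K_1e^(-2t) - 2K_2te^(-2t) - K_2e^(-2t)

Coefficient matrix A = [[0, -1], [4, -4]].
Characteristic polynomial det(A - λI) = λ^2 + 4λ + 4 = 0.
Single eigenvalue λ = -2 with algebraic multiplicity 2.
Eigenvector v = (-1,-2); generalized eigenvector w with (A-λI)w=v is (-1,-1).
General solution: e^(-2t)[K_1·v + K_2·(t·v + w)].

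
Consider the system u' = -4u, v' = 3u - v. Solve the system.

u(t) = -K_1e^(-4t), v(t) = K_1e^(-4t) - K_2e^(-t)

Coefficient matrix A = [[-4, 0], [3, -1]].
Characteristic polynomial det(A - λI) = λ^2 + 5λ + 4 = 0.
Eigenvalues λ = -4, -1.
For λ=-4: (A-λI) row 2 is [3, 3], so an eigenvector is (-1, 1).
For λ=-1: (A-λI) row 1 is [-3, 0], so an eigenvector is (0, -1).
General solution: K_1e^(-4t)(-1,1) + K_2e^(-t)(0,-1).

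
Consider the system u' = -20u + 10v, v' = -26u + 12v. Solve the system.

Coefficient matrix A = [[-20, 10], [-26, 12]].
Characteristic polynomial det(A - λI) = λ^2 + 8λ + 20 = 0.
Eigenvalues λ = -4 ± 2i (complex conjugate pair).
For λ=-4+2i: an eigenvector is (-1,-2) - i(-2,-3) = (-1 + 2i, -2 + 3i).
A real fundamental pair from Re and Im of e^((-4+2i)t)v: X_1 = e^(-4t)(cos(2t)·(-1,-2) + sin(2t)·(-2,-3)), X_2 = e^(-4t)(sin(2t)·(-1,-2) - cos(2t)·(-2,-3)).
General solution: K_1X_1 + K_2X_2.

u(t) = -2K_1e^(-4t)sin(2t) - K_1e^(-4t)cos(2t) - K_2e^(-4t)sin(2t) + 2K_2e^(-4t)cos(2t), v(t) = -3K_1e^(-4t)sin(2t) - 2K_1e^(-4t)cos(2t) - 2K_2e^(-4t)sin(2t) + 3K_2e^(-4t)cos(2t)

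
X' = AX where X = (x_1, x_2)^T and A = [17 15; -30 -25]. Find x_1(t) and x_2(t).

x_1(t) = 2c_1e^(-4t)sin(3t) + c_1e^(-4t)cos(3t) + c_2e^(-4t)sin(3t) - 2c_2e^(-4t)cos(3t), x_2(t) = -3c_1e^(-4t)sin(3t) - c_1e^(-4t)cos(3t) - c_2e^(-4t)sin(3t) + 3c_2e^(-4t)cos(3t)

Coefficient matrix A = [[17, 15], [-30, -25]].
Characteristic polynomial det(A - λI) = λ^2 + 8λ + 25 = 0.
Eigenvalues λ = -4 ± 3i (complex conjugate pair).
For λ=-4+3i: an eigenvector is (1,-1) - i(2,-3) = (1 - 2i, -1 + 3i).
A real fundamental pair from Re and Im of e^((-4+3i)t)v: X_1 = e^(-4t)(cos(3t)·(1,-1) + sin(3t)·(2,-3)), X_2 = e^(-4t)(sin(3t)·(1,-1) - cos(3t)·(2,-3)).
General solution: c_1X_1 + c_2X_2.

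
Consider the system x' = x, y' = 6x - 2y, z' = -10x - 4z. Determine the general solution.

x(t) = c_1e^(t), y(t) = 2c_1e^(t) + c_2e^(-2t), z(t) = -2c_1e^(t) + c_3e^(-4t)

Coefficient matrix A = [[1, 0, 0], [6, -2, 0], [-10, 0, -4]].
det(A - λI) = 0 gives eigenvalues λ = 1, -2, -4.
For λ=1: eigenvector (1,2,-2).
For λ=-2: eigenvector (0,1,0).
For λ=-4: eigenvector (0,0,1).
General solution: c_1e^(t)(1,2,-2) + c_2e^(-2t)(0,1,0) + c_3e^(-4t)(0,0,1).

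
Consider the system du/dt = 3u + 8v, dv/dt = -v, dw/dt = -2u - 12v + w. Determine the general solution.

Coefficient matrix A = [[3, 8, 0], [0, -1, 0], [-2, -12, 1]].
det(A - λI) = 0 gives eigenvalues λ = 3, -1, 1.
For λ=3: eigenvector (1,0,-1).
For λ=-1: eigenvector (-2,1,4).
For λ=1: eigenvector (0,0,1).
General solution: K_1e^(3t)(1,0,-1) + K_2e^(-t)(-2,1,4) + K_3e^(t)(0,0,1).

u(t) = K_1e^(3t) - 2K_2e^(-t), v(t) = K_2e^(-t), w(t) = -K_1e^(3t) + 4K_2e^(-t) + K_3e^(t)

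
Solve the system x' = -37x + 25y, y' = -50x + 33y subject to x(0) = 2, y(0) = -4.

Coefficient matrix A = [[-37, 25], [-50, 33]].
Characteristic polynomial det(A - λI) = λ^2 + 4λ + 29 = 0.
Eigenvalues λ = -2 ± 5i (complex conjugate pair).
For λ=-2+5i: an eigenvector is (-1,-1) - i(2,3) = (-1 - 2i, -1 - 3i).
A real fundamental pair from Re and Im of e^((-2+5i)t)v: X_1 = e^(-2t)(cos(5t)·(-1,-1) + sin(5t)·(2,3)), X_2 = e^(-2t)(sin(5t)·(-1,-1) - cos(5t)·(2,3)).
General solution: c_1X_1 + c_2X_2.
Applying x(0)=2, y(0)=-4 gives c_1=-14, c_2=6.

x(t) = -34e^(-2t)sin(5t) + 2e^(-2t)cos(5t), y(t) = -48e^(-2t)sin(5t) - 4e^(-2t)cos(5t)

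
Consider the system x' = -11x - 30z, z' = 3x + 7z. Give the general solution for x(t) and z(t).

Coefficient matrix A = [[-11, -30], [3, 7]].
Characteristic polynomial det(A - λI) = λ^2 + 4λ + 13 = 0.
Eigenvalues λ = -2 ± 3i (complex conjugate pair).
For λ=-2+3i: an eigenvector is (-1,0) - i(3,-1) = (-1 - 3i, 0 + i).
A real fundamental pair from Re and Im of e^((-2+3i)t)v: X_1 = e^(-2t)(cos(3t)·(-1,0) + sin(3t)·(3,-1)), X_2 = e^(-2t)(sin(3t)·(-1,0) - cos(3t)·(3,-1)).
General solution: C_1X_1 + C_2X_2.

x(t) = 3C_1e^(-2t)sin(3t) - C_1e^(-2t)cos(3t) - C_2e^(-2t)sin(3t) - 3C_2e^(-2t)cos(3t), z(t) = -C_1e^(-2t)sin(3t) + C_2e^(-2t)cos(3t)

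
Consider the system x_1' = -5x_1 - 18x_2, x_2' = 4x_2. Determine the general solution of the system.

x_1(t) = 2C_1e^(4t) - C_2e^(-5t), x_2(t) = -C_1e^(4t)

Coefficient matrix A = [[-5, -18], [0, 4]].
Characteristic polynomial det(A - λI) = λ^2 + λ - 20 = 0.
Eigenvalues λ = 4, -5.
For λ=4: (A-λI) row 1 is [-9, -18], so an eigenvector is (2, -1).
For λ=-5: (A-λI) row 1 is [0, -18], so an eigenvector is (-1, 0).
General solution: C_1e^(4t)(2,-1) + C_2e^(-5t)(-1,0).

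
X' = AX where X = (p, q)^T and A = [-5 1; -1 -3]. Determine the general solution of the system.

Coefficient matrix A = [[-5, 1], [-1, -3]].
Characteristic polynomial det(A - λI) = λ^2 + 8λ + 16 = 0.
Single eigenvalue λ = -4 with algebraic multiplicity 2.
Eigenvector v = (1,1); generalized eigenvector w with (A-λI)w=v is (-3,-2).
General solution: e^(-4t)[K_1·v + K_2·(t·v + w)].

p(t) = K_1e^(-4t) + K_2te^(-4t) - 3K_2e^(-4t), q(t) = K_1e^(-4t) + K_2te^(-4t) - 2K_2e^(-4t)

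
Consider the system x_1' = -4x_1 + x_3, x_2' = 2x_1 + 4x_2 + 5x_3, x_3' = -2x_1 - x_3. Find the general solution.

Coefficient matrix A = [[-4, 0, 1], [2, 4, 5], [-2, 0, -1]].
det(A - λI) = 0 gives eigenvalues λ = -3, 4, -2.
For λ=-3: eigenvector (1,-1,1).
For λ=4: eigenvector (0,1,0).
For λ=-2: eigenvector (1,-2,2).
General solution: K_1e^(-3t)(1,-1,1) + K_2e^(4t)(0,1,0) + K_3e^(-2t)(1,-2,2).

x_1(t) = K_1e^(-3t) + K_3e^(-2t), x_2(t) = -K_1e^(-3t) + K_2e^(4t) - 2K_3e^(-2t), x_3(t) = K_1e^(-3t) + 2K_3e^(-2t)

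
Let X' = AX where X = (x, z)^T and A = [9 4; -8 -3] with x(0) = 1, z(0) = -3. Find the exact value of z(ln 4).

1008

A = [[9,4],[-8,-3]]; eigenvalues λ = 5, 1.
Eigenvectors: (-1,1) for λ=5, (-1,2) for λ=1.
From the initial condition, c_1 = 1, c_2 = -2.
z(ln 4) = (1)(4^5)(1) + (-2)(4^1)(2) = 1008.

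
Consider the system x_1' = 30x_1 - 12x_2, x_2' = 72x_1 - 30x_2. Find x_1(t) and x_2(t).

x_1(t) = c_1e^(-6t) + c_2e^(6t), x_2(t) = 3c_1e^(-6t) + 2c_2e^(6t)

Coefficient matrix A = [[30, -12], [72, -30]].
Characteristic polynomial det(A - λI) = λ^2 - 36 = 0.
Eigenvalues λ = -6, 6.
For λ=-6: (A-λI) row 1 is [36, -12], so an eigenvector is (1, 3).
For λ=6: (A-λI) row 1 is [24, -12], so an eigenvector is (1, 2).
General solution: c_1e^(-6t)(1,3) + c_2e^(6t)(1,2).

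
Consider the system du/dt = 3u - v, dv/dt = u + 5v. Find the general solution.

u(t) = C_1e^(4t) + C_2te^(4t) + 2C_2e^(4t), v(t) = -C_1e^(4t) - C_2te^(4t) - 3C_2e^(4t)

Coefficient matrix A = [[3, -1], [1, 5]].
Characteristic polynomial det(A - λI) = λ^2 - 8λ + 16 = 0.
Single eigenvalue λ = 4 with algebraic multiplicity 2.
Eigenvector v = (1,-1); generalized eigenvector w with (A-λI)w=v is (2,-3).
General solution: e^(4t)[C_1·v + C_2·(t·v + w)].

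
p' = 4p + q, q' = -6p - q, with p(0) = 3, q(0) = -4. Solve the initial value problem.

Coefficient matrix A = [[4, 1], [-6, -1]].
Characteristic polynomial det(A - λI) = λ^2 - 3λ + 2 = 0.
Eigenvalues λ = 1, 2.
For λ=1: (A-λI) row 1 is [3, 1], so an eigenvector is (-1, 3).
For λ=2: (A-λI) row 1 is [2, 1], so an eigenvector is (-1, 2).
General solution: c_1e^(t)(-1,3) + c_2e^(2t)(-1,2).
Applying p(0)=3, q(0)=-4 gives c_1=2, c_2=-5.

p(t) = 5e^(2t) - 2e^(t), q(t) = -10e^(2t) + 6e^(t)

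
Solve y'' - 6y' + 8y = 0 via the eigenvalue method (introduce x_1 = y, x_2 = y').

Let x_1 = y, x_2 = y'. Then x_1' = x_2 and x_2' = -8x_1 + 6x_2.
A = [[0,1],[-8,6]]; det(A-λI) = λ^2 - 6λ + 8.
Eigenvalues λ = 4, 2 with eigenvectors (1,4), (1,2).

y(t) = C_1e^(4t) + C_2e^(2t)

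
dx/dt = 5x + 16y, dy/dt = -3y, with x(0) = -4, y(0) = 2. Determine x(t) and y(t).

Coefficient matrix A = [[5, 16], [0, -3]].
Characteristic polynomial det(A - λI) = λ^2 - 2λ - 15 = 0.
Eigenvalues λ = 5, -3.
For λ=5: (A-λI) row 1 is [0, 16], so an eigenvector is (-1, 0).
For λ=-3: (A-λI) row 1 is [8, 16], so an eigenvector is (2, -1).
General solution: K_1e^(5t)(-1,0) + K_2e^(-3t)(2,-1).
Applying x(0)=-4, y(0)=2 gives K_1=0, K_2=-2.

x(t) = -4e^(-3t), y(t) = 2e^(-3t)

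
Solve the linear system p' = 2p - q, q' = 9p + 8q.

p(t) = c_1e^(5t) + c_2te^(5t), q(t) = -3c_1e^(5t) - 3c_2te^(5t) - c_2e^(5t)

Coefficient matrix A = [[2, -1], [9, 8]].
Characteristic polynomial det(A - λI) = λ^2 - 10λ + 25 = 0.
Single eigenvalue λ = 5 with algebraic multiplicity 2.
Eigenvector v = (1,-3); generalized eigenvector w with (A-λI)w=v is (0,-1).
General solution: e^(5t)[c_1·v + c_2·(t·v + w)].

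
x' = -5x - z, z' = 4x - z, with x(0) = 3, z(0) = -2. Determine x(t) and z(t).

x(t) = -4te^(-3t) + 3e^(-3t), z(t) = 8te^(-3t) - 2e^(-3t)

Coefficient matrix A = [[-5, -1], [4, -1]].
Characteristic polynomial det(A - λI) = λ^2 + 6λ + 9 = 0.
Single eigenvalue λ = -3 with algebraic multiplicity 2.
Eigenvector v = (-1,2); generalized eigenvector w with (A-λI)w=v is (-1,3).
General solution: e^(-3t)[c_1·v + c_2·(t·v + w)].
Applying x(0)=3, z(0)=-2 gives c_1=-7, c_2=4.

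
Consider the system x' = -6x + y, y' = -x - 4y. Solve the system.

Coefficient matrix A = [[-6, 1], [-1, -4]].
Characteristic polynomial det(A - λI) = λ^2 + 10λ + 25 = 0.
Single eigenvalue λ = -5 with algebraic multiplicity 2.
Eigenvector v = (-1,-1); generalized eigenvector w with (A-λI)w=v is (-2,-3).
General solution: e^(-5t)[K_1·v + K_2·(t·v + w)].

x(t) = -K_1e^(-5t) - K_2te^(-5t) - 2K_2e^(-5t), y(t) = -K_1e^(-5t) - K_2te^(-5t) - 3K_2e^(-5t)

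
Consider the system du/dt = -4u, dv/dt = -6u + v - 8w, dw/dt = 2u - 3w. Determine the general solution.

u(t) = C_1e^(-4t), v(t) = -2C_1e^(-4t) - C_2e^(t) + 2C_3e^(-3t), w(t) = -2C_1e^(-4t) + C_3e^(-3t)

Coefficient matrix A = [[-4, 0, 0], [-6, 1, -8], [2, 0, -3]].
det(A - λI) = 0 gives eigenvalues λ = -4, 1, -3.
For λ=-4: eigenvector (1,-2,-2).
For λ=1: eigenvector (0,-1,0).
For λ=-3: eigenvector (0,2,1).
General solution: C_1e^(-4t)(1,-2,-2) + C_2e^(t)(0,-1,0) + C_3e^(-3t)(0,2,1).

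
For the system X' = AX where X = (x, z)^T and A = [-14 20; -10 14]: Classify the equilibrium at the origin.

center

A = [[-14,20],[-10,14]]; det(A-λI) = λ^2 + 4.
λ = 0 ± 2i: zero real part.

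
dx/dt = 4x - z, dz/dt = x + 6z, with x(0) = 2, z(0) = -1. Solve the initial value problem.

x(t) = -te^(5t) + 2e^(5t), z(t) = te^(5t) - e^(5t)

Coefficient matrix A = [[4, -1], [1, 6]].
Characteristic polynomial det(A - λI) = λ^2 - 10λ + 25 = 0.
Single eigenvalue λ = 5 with algebraic multiplicity 2.
Eigenvector v = (1,-1); generalized eigenvector w with (A-λI)w=v is (-1,0).
General solution: e^(5t)[c_1·v + c_2·(t·v + w)].
Applying x(0)=2, z(0)=-1 gives c_1=1, c_2=-1.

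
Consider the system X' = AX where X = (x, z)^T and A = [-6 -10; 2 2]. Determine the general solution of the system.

Coefficient matrix A = [[-6, -10], [2, 2]].
Characteristic polynomial det(A - λI) = λ^2 + 4λ + 8 = 0.
Eigenvalues λ = -2 ± 2i (complex conjugate pair).
For λ=-2+2i: an eigenvector is (1,0) - i(-2,1) = (1 + 2i, 0 - i).
A real fundamental pair from Re and Im of e^((-2+2i)t)v: X_1 = e^(-2t)(cos(2t)·(1,0) + sin(2t)·(-2,1)), X_2 = e^(-2t)(sin(2t)·(1,0) - cos(2t)·(-2,1)).
General solution: C_1X_1 + C_2X_2.

x(t) = -2C_1e^(-2t)sin(2t) + C_1e^(-2t)cos(2t) + C_2e^(-2t)sin(2t) + 2C_2e^(-2t)cos(2t), z(t) = C_1e^(-2t)sin(2t) - C_2e^(-2t)cos(2t)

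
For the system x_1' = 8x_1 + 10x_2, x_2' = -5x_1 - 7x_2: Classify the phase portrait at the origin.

A = [[8,10],[-5,-7]]; det(A-λI) = λ^2 - λ - 6.
λ = 3, -2: opposite signs.

saddle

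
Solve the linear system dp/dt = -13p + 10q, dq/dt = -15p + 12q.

Coefficient matrix A = [[-13, 10], [-15, 12]].
Characteristic polynomial det(A - λI) = λ^2 + λ - 6 = 0.
Eigenvalues λ = 2, -3.
For λ=2: (A-λI) row 1 is [-15, 10], so an eigenvector is (-2, -3).
For λ=-3: (A-λI) row 1 is [-10, 10], so an eigenvector is (-1, -1).
General solution: c_1e^(2t)(-2,-3) + c_2e^(-3t)(-1,-1).

p(t) = -2c_1e^(2t) - c_2e^(-3t), q(t) = -3c_1e^(2t) - c_2e^(-3t)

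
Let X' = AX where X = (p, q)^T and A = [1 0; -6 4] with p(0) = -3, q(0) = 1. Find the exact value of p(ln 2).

A = [[1,0],[-6,4]]; eigenvalues λ = 4, 1.
Eigenvectors: (0,-1) for λ=4, (-1,-2) for λ=1.
From the initial condition, c_1 = -7, c_2 = 3.
p(ln 2) = (-7)(2^4)(0) + (3)(2^1)(-1) = -6.

-6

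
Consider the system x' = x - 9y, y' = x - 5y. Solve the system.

x(t) = 3K_1e^(-2t) + 3K_2te^(-2t) + K_2e^(-2t), y(t) = K_1e^(-2t) + K_2te^(-2t)

Coefficient matrix A = [[1, -9], [1, -5]].
Characteristic polynomial det(A - λI) = λ^2 + 4λ + 4 = 0.
Single eigenvalue λ = -2 with algebraic multiplicity 2.
Eigenvector v = (3,1); generalized eigenvector w with (A-λI)w=v is (1,0).
General solution: e^(-2t)[K_1·v + K_2·(t·v + w)].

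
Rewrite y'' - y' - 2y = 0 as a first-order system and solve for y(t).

y(t) = C_1e^(2t) + C_2e^(-t)

Let x_1 = y, x_2 = y'. Then x_1' = x_2 and x_2' = 2x_1 + x_2.
A = [[0,1],[2,1]]; det(A-λI) = λ^2 - λ - 2.
Eigenvalues λ = 2, -1 with eigenvectors (1,2), (1,-1).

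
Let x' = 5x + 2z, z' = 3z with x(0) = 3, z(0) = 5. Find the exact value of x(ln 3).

A = [[5,2],[0,3]]; eigenvalues λ = 3, 5.
Eigenvectors: (1,-1) for λ=3, (1,0) for λ=5.
From the initial condition, c_1 = -5, c_2 = 8.
x(ln 3) = (-5)(3^3)(1) + (8)(3^5)(1) = 1809.

1809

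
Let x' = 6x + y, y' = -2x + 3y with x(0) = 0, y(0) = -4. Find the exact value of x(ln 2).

-64

A = [[6,1],[-2,3]]; eigenvalues λ = 4, 5.
Eigenvectors: (-1,2) for λ=4, (-1,1) for λ=5.
From the initial condition, c_1 = -4, c_2 = 4.
x(ln 2) = (-4)(2^4)(-1) + (4)(2^5)(-1) = -64.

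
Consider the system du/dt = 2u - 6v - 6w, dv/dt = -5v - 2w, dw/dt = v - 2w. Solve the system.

u(t) = C_2e^(2t) + C_3e^(-4t), v(t) = C_1e^(-3t) + 2C_3e^(-4t), w(t) = -C_1e^(-3t) - C_3e^(-4t)

Coefficient matrix A = [[2, -6, -6], [0, -5, -2], [0, 1, -2]].
det(A - λI) = 0 gives eigenvalues λ = -3, 2, -4.
For λ=-3: eigenvector (0,1,-1).
For λ=2: eigenvector (1,0,0).
For λ=-4: eigenvector (1,2,-1).
General solution: C_1e^(-3t)(0,1,-1) + C_2e^(2t)(1,0,0) + C_3e^(-4t)(1,2,-1).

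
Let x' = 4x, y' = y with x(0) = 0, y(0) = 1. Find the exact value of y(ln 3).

3

A = [[4,0],[0,1]]; eigenvalues λ = 1, 4.
Eigenvectors: (0,-1) for λ=1, (1,0) for λ=4.
From the initial condition, c_1 = -1, c_2 = 0.
y(ln 3) = (-1)(3^1)(-1) + (0)(3^4)(0) = 3.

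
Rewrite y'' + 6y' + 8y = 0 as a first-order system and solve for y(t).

y(t) = K_1e^(-2t) + K_2e^(-4t)

Let x_1 = y, x_2 = y'. Then x_1' = x_2 and x_2' = -8x_1 - 6x_2.
A = [[0,1],[-8,-6]]; det(A-λI) = λ^2 + 6λ + 8.
Eigenvalues λ = -2, -4 with eigenvectors (1,-2), (1,-4).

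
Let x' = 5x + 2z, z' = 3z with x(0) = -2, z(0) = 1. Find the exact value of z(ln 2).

8

A = [[5,2],[0,3]]; eigenvalues λ = 5, 3.
Eigenvectors: (-1,0) for λ=5, (1,-1) for λ=3.
From the initial condition, c_1 = 1, c_2 = -1.
z(ln 2) = (1)(2^5)(0) + (-1)(2^3)(-1) = 8.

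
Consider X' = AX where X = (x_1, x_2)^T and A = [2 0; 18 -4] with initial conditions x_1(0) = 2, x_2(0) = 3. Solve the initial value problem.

Coefficient matrix A = [[2, 0], [18, -4]].
Characteristic polynomial det(A - λI) = λ^2 + 2λ - 8 = 0.
Eigenvalues λ = 2, -4.
For λ=2: (A-λI) row 2 is [18, -6], so an eigenvector is (1, 3).
For λ=-4: (A-λI) row 1 is [6, 0], so an eigenvector is (0, -1).
General solution: C_1e^(2t)(1,3) + C_2e^(-4t)(0,-1).
Applying x_1(0)=2, x_2(0)=3 gives C_1=2, C_2=3.

x_1(t) = 2e^(2t), x_2(t) = 6e^(2t) - 3e^(-4t)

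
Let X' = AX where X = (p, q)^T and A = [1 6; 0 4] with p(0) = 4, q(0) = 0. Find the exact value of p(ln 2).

8

A = [[1,6],[0,4]]; eigenvalues λ = 4, 1.
Eigenvectors: (-2,-1) for λ=4, (1,0) for λ=1.
From the initial condition, c_1 = 0, c_2 = 4.
p(ln 2) = (0)(2^4)(-2) + (4)(2^1)(1) = 8.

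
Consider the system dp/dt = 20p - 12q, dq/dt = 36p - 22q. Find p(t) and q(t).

p(t) = -C_1e^(-4t) - 2C_2e^(2t), q(t) = -2C_1e^(-4t) - 3C_2e^(2t)

Coefficient matrix A = [[20, -12], [36, -22]].
Characteristic polynomial det(A - λI) = λ^2 + 2λ - 8 = 0.
Eigenvalues λ = -4, 2.
For λ=-4: (A-λI) row 1 is [24, -12], so an eigenvector is (-1, -2).
For λ=2: (A-λI) row 1 is [18, -12], so an eigenvector is (-2, -3).
General solution: C_1e^(-4t)(-1,-2) + C_2e^(2t)(-2,-3).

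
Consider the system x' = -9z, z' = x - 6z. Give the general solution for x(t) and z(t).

x(t) = -3c_1e^(-3t) - 3c_2te^(-3t) - c_2e^(-3t), z(t) = -c_1e^(-3t) - c_2te^(-3t)

Coefficient matrix A = [[0, -9], [1, -6]].
Characteristic polynomial det(A - λI) = λ^2 + 6λ + 9 = 0.
Single eigenvalue λ = -3 with algebraic multiplicity 2.
Eigenvector v = (-3,-1); generalized eigenvector w with (A-λI)w=v is (-1,0).
General solution: e^(-3t)[c_1·v + c_2·(t·v + w)].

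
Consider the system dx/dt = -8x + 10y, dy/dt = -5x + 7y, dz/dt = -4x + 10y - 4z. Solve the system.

x(t) = -2c_2e^(-3t) + c_3e^(2t), y(t) = -c_2e^(-3t) + c_3e^(2t), z(t) = c_1e^(-4t) - 2c_2e^(-3t) + c_3e^(2t)

Coefficient matrix A = [[-8, 10, 0], [-5, 7, 0], [-4, 10, -4]].
det(A - λI) = 0 gives eigenvalues λ = -4, -3, 2.
For λ=-4: eigenvector (0,0,1).
For λ=-3: eigenvector (-2,-1,-2).
For λ=2: eigenvector (1,1,1).
General solution: c_1e^(-4t)(0,0,1) + c_2e^(-3t)(-2,-1,-2) + c_3e^(2t)(1,1,1).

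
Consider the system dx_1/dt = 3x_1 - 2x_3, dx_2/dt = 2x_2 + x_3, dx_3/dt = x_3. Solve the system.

Coefficient matrix A = [[3, 0, -2], [0, 2, 1], [0, 0, 1]].
det(A - λI) = 0 gives eigenvalues λ = 3, 1, 2.
For λ=3: eigenvector (1,0,0).
For λ=1: eigenvector (1,-1,1).
For λ=2: eigenvector (0,1,0).
General solution: c_1e^(3t)(1,0,0) + c_2e^(t)(1,-1,1) + c_3e^(2t)(0,1,0).

x_1(t) = c_1e^(3t) + c_2e^(t), x_2(t) = -c_2e^(t) + c_3e^(2t), x_3(t) = c_2e^(t)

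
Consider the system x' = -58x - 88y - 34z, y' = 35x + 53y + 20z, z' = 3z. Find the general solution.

Coefficient matrix A = [[-58, -88, -34], [35, 53, 20], [0, 0, 3]].
det(A - λI) = 0 gives eigenvalues λ = -2, -3, 3.
For λ=-2: eigenvector (-11,7,0).
For λ=-3: eigenvector (-8,5,0).
For λ=3: eigenvector (-2,1,1).
General solution: C_1e^(-2t)(-11,7,0) + C_2e^(-3t)(-8,5,0) + C_3e^(3t)(-2,1,1).

x(t) = -11C_1e^(-2t) - 8C_2e^(-3t) - 2C_3e^(3t), y(t) = 7C_1e^(-2t) + 5C_2e^(-3t) + C_3e^(3t), z(t) = C_3e^(3t)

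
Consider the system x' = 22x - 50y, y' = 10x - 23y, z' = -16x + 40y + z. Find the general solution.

x(t) = 2c_2e^(-3t) + 5c_3e^(2t), y(t) = c_2e^(-3t) + 2c_3e^(2t), z(t) = c_1e^(t) - 2c_2e^(-3t)

Coefficient matrix A = [[22, -50, 0], [10, -23, 0], [-16, 40, 1]].
det(A - λI) = 0 gives eigenvalues λ = 1, -3, 2.
For λ=1: eigenvector (0,0,1).
For λ=-3: eigenvector (2,1,-2).
For λ=2: eigenvector (5,2,0).
General solution: c_1e^(t)(0,0,1) + c_2e^(-3t)(2,1,-2) + c_3e^(2t)(5,2,0).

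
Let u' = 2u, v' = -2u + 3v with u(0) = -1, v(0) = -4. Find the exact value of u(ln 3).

A = [[2,0],[-2,3]]; eigenvalues λ = 2, 3.
Eigenvectors: (1,2) for λ=2, (0,1) for λ=3.
From the initial condition, c_1 = -1, c_2 = -2.
u(ln 3) = (-1)(3^2)(1) + (-2)(3^3)(0) = -9.

-9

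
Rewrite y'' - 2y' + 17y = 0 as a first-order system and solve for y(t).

Let x_1 = y, x_2 = y'. Then x_1' = x_2 and x_2' = -17x_1 + 2x_2.
A = [[0,1],[-17,2]]; det(A-λI) = λ^2 - 2λ + 17.
Eigenvalues λ = 1 ± 4i.

y(t) = K_1e^(t)cos(4t) + K_2e^(t)sin(4t)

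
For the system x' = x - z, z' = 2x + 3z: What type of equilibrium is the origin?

A = [[1,-1],[2,3]]; det(A-λI) = λ^2 - 4λ + 5.
λ = 2 ± i: positive real part.

unstable spiral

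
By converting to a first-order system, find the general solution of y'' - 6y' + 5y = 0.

y(t) = K_1e^(t) + K_2e^(5t)

Let x_1 = y, x_2 = y'. Then x_1' = x_2 and x_2' = -5x_1 + 6x_2.
A = [[0,1],[-5,6]]; det(A-λI) = λ^2 - 6λ + 5.
Eigenvalues λ = 1, 5 with eigenvectors (1,1), (1,5).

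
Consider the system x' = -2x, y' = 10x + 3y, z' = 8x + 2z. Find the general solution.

x(t) = c_1e^(-2t), y(t) = -2c_1e^(-2t) + c_2e^(3t), z(t) = -2c_1e^(-2t) + c_3e^(2t)

Coefficient matrix A = [[-2, 0, 0], [10, 3, 0], [8, 0, 2]].
det(A - λI) = 0 gives eigenvalues λ = -2, 3, 2.
For λ=-2: eigenvector (1,-2,-2).
For λ=3: eigenvector (0,1,0).
For λ=2: eigenvector (0,0,1).
General solution: c_1e^(-2t)(1,-2,-2) + c_2e^(3t)(0,1,0) + c_3e^(2t)(0,0,1).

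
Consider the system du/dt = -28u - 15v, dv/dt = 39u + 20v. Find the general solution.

u(t) = c_1e^(-4t)sin(3t) - 2c_1e^(-4t)cos(3t) - 2c_2e^(-4t)sin(3t) - c_2e^(-4t)cos(3t), v(t) = -2c_1e^(-4t)sin(3t) + 3c_1e^(-4t)cos(3t) + 3c_2e^(-4t)sin(3t) + 2c_2e^(-4t)cos(3t)

Coefficient matrix A = [[-28, -15], [39, 20]].
Characteristic polynomial det(A - λI) = λ^2 + 8λ + 25 = 0.
Eigenvalues λ = -4 ± 3i (complex conjugate pair).
For λ=-4+3i: an eigenvector is (-2,3) - i(1,-2) = (-2 - i, 3 + 2i).
A real fundamental pair from Re and Im of e^((-4+3i)t)v: X_1 = e^(-4t)(cos(3t)·(-2,3) + sin(3t)·(1,-2)), X_2 = e^(-4t)(sin(3t)·(-2,3) - cos(3t)·(1,-2)).
General solution: c_1X_1 + c_2X_2.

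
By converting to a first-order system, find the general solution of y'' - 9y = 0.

y(t) = K_1e^(3t) + K_2e^(-3t)

Let x_1 = y, x_2 = y'. Then x_1' = x_2 and x_2' = 9x_1.
A = [[0,1],[9,0]]; det(A-λI) = λ^2 - 9.
Eigenvalues λ = 3, -3 with eigenvectors (1,3), (1,-3).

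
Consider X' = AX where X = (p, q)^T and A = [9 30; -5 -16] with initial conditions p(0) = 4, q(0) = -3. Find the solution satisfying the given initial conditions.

p(t) = -6e^(-t) + 10e^(-6t), q(t) = 2e^(-t) - 5e^(-6t)

Coefficient matrix A = [[9, 30], [-5, -16]].
Characteristic polynomial det(A - λI) = λ^2 + 7λ + 6 = 0.
Eigenvalues λ = -6, -1.
For λ=-6: (A-λI) row 1 is [15, 30], so an eigenvector is (2, -1).
For λ=-1: (A-λI) row 1 is [10, 30], so an eigenvector is (3, -1).
General solution: C_1e^(-6t)(2,-1) + C_2e^(-t)(3,-1).
Applying p(0)=4, q(0)=-3 gives C_1=5, C_2=-2.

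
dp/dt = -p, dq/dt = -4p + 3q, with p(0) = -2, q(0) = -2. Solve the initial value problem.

Coefficient matrix A = [[-1, 0], [-4, 3]].
Characteristic polynomial det(A - λI) = λ^2 - 2λ - 3 = 0.
Eigenvalues λ = 3, -1.
For λ=3: (A-λI) row 1 is [-4, 0], so an eigenvector is (0, -1).
For λ=-1: (A-λI) row 2 is [-4, 4], so an eigenvector is (1, 1).
General solution: K_1e^(3t)(0,-1) + K_2e^(-t)(1,1).
Applying p(0)=-2, q(0)=-2 gives K_1=0, K_2=-2.

p(t) = -2e^(-t), q(t) = -2e^(-t)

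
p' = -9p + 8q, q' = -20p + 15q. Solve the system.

p(t) = c_1e^(3t)sin(4t) + c_1e^(3t)cos(4t) + c_2e^(3t)sin(4t) - c_2e^(3t)cos(4t), q(t) = c_1e^(3t)sin(4t) + 2c_1e^(3t)cos(4t) + 2c_2e^(3t)sin(4t) - c_2e^(3t)cos(4t)

Coefficient matrix A = [[-9, 8], [-20, 15]].
Characteristic polynomial det(A - λI) = λ^2 - 6λ + 25 = 0.
Eigenvalues λ = 3 ± 4i (complex conjugate pair).
For λ=3+4i: an eigenvector is (1,2) - i(1,1) = (1 - i, 2 - i).
A real fundamental pair from Re and Im of e^((3+4i)t)v: X_1 = e^(3t)(cos(4t)·(1,2) + sin(4t)·(1,1)), X_2 = e^(3t)(sin(4t)·(1,2) - cos(4t)·(1,1)).
General solution: c_1X_1 + c_2X_2.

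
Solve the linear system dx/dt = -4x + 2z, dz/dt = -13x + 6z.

Coefficient matrix A = [[-4, 2], [-13, 6]].
Characteristic polynomial det(A - λI) = λ^2 - 2λ + 2 = 0.
Eigenvalues λ = 1 ± i (complex conjugate pair).
For λ=1+i: an eigenvector is (1,3) - i(1,2) = (1 - i, 3 - 2i).
A real fundamental pair from Re and Im of e^((1+i)t)v: X_1 = e^(t)(cos(t)·(1,3) + sin(t)·(1,2)), X_2 = e^(t)(sin(t)·(1,3) - cos(t)·(1,2)).
General solution: C_1X_1 + C_2X_2.

x(t) = C_1e^(t)sin(t) + C_1e^(t)cos(t) + C_2e^(t)sin(t) - C_2e^(t)cos(t), z(t) = 2C_1e^(t)sin(t) + 3C_1e^(t)cos(t) + 3C_2e^(t)sin(t) - 2C_2e^(t)cos(t)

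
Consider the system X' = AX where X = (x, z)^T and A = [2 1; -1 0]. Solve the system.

x(t) = K_1e^(t) + K_2te^(t) - 2K_2e^(t), z(t) = -K_1e^(t) - K_2te^(t) + 3K_2e^(t)

Coefficient matrix A = [[2, 1], [-1, 0]].
Characteristic polynomial det(A - λI) = λ^2 - 2λ + 1 = 0.
Single eigenvalue λ = 1 with algebraic multiplicity 2.
Eigenvector v = (1,-1); generalized eigenvector w with (A-λI)w=v is (-2,3).
General solution: e^(t)[K_1·v + K_2·(t·v + w)].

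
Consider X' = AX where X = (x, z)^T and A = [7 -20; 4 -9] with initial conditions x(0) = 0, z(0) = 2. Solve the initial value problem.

x(t) = -10e^(-t)sin(4t), z(t) = -4e^(-t)sin(4t) + 2e^(-t)cos(4t)

Coefficient matrix A = [[7, -20], [4, -9]].
Characteristic polynomial det(A - λI) = λ^2 + 2λ + 17 = 0.
Eigenvalues λ = -1 ± 4i (complex conjugate pair).
For λ=-1+4i: an eigenvector is (2,1) - i(-1,0) = (2 + i, 1).
A real fundamental pair from Re and Im of e^((-1+4i)t)v: X_1 = e^(-t)(cos(4t)·(2,1) + sin(4t)·(-1,0)), X_2 = e^(-t)(sin(4t)·(2,1) - cos(4t)·(-1,0)).
General solution: c_1X_1 + c_2X_2.
Applying x(0)=0, z(0)=2 gives c_1=2, c_2=-4.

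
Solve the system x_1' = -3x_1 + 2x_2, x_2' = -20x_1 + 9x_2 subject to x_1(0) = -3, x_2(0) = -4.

Coefficient matrix A = [[-3, 2], [-20, 9]].
Characteristic polynomial det(A - λI) = λ^2 - 6λ + 13 = 0.
Eigenvalues λ = 3 ± 2i (complex conjugate pair).
For λ=3+2i: an eigenvector is (0,1) - i(1,3) = (0 - i, 1 - 3i).
A real fundamental pair from Re and Im of e^((3+2i)t)v: X_1 = e^(3t)(cos(2t)·(0,1) + sin(2t)·(1,3)), X_2 = e^(3t)(sin(2t)·(0,1) - cos(2t)·(1,3)).
General solution: c_1X_1 + c_2X_2.
Applying x_1(0)=-3, x_2(0)=-4 gives c_1=5, c_2=3.

x_1(t) = 5e^(3t)sin(2t) - 3e^(3t)cos(2t), x_2(t) = 18e^(3t)sin(2t) - 4e^(3t)cos(2t)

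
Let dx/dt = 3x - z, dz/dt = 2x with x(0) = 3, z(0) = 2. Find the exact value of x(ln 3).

A = [[3,-1],[2,0]]; eigenvalues λ = 1, 2.
Eigenvectors: (1,2) for λ=1, (-1,-1) for λ=2.
From the initial condition, c_1 = -1, c_2 = -4.
x(ln 3) = (-1)(3^1)(1) + (-4)(3^2)(-1) = 33.

33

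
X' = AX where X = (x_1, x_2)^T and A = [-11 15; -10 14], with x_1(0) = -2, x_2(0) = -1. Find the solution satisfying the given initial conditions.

x_1(t) = e^(4t) - 3e^(-t), x_2(t) = e^(4t) - 2e^(-t)

Coefficient matrix A = [[-11, 15], [-10, 14]].
Characteristic polynomial det(A - λI) = λ^2 - 3λ - 4 = 0.
Eigenvalues λ = 4, -1.
For λ=4: (A-λI) row 1 is [-15, 15], so an eigenvector is (1, 1).
For λ=-1: (A-λI) row 1 is [-10, 15], so an eigenvector is (-3, -2).
General solution: c_1e^(4t)(1,1) + c_2e^(-t)(-3,-2).
Applying x_1(0)=-2, x_2(0)=-1 gives c_1=1, c_2=1.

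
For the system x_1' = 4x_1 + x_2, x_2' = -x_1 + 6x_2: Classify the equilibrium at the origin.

A = [[4,1],[-1,6]]; det(A-λI) = λ^2 - 10λ + 25.
repeated λ = 5 with a single eigenvector.

unstable improper node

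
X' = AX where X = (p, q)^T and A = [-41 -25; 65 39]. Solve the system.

Coefficient matrix A = [[-41, -25], [65, 39]].
Characteristic polynomial det(A - λI) = λ^2 + 2λ + 26 = 0.
Eigenvalues λ = -1 ± 5i (complex conjugate pair).
For λ=-1+5i: an eigenvector is (2,-3) - i(-1,2) = (2 + i, -3 - 2i).
A real fundamental pair from Re and Im of e^((-1+5i)t)v: X_1 = e^(-t)(cos(5t)·(2,-3) + sin(5t)·(-1,2)), X_2 = e^(-t)(sin(5t)·(2,-3) - cos(5t)·(-1,2)).
General solution: c_1X_1 + c_2X_2.

p(t) = -c_1e^(-t)sin(5t) + 2c_1e^(-t)cos(5t) + 2c_2e^(-t)sin(5t) + c_2e^(-t)cos(5t), q(t) = 2c_1e^(-t)sin(5t) - 3c_1e^(-t)cos(5t) - 3c_2e^(-t)sin(5t) - 2c_2e^(-t)cos(5t)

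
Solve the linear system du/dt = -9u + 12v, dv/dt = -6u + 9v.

Coefficient matrix A = [[-9, 12], [-6, 9]].
Characteristic polynomial det(A - λI) = λ^2 - 9 = 0.
Eigenvalues λ = -3, 3.
For λ=-3: (A-λI) row 1 is [-6, 12], so an eigenvector is (-2, -1).
For λ=3: (A-λI) row 1 is [-12, 12], so an eigenvector is (1, 1).
General solution: C_1e^(-3t)(-2,-1) + C_2e^(3t)(1,1).

u(t) = -2C_1e^(-3t) + C_2e^(3t), v(t) = -C_1e^(-3t) + C_2e^(3t)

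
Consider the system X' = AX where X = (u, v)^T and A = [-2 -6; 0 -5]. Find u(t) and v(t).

u(t) = 2C_1e^(-5t) - C_2e^(-2t), v(t) = C_1e^(-5t)

Coefficient matrix A = [[-2, -6], [0, -5]].
Characteristic polynomial det(A - λI) = λ^2 + 7λ + 10 = 0.
Eigenvalues λ = -5, -2.
For λ=-5: (A-λI) row 1 is [3, -6], so an eigenvector is (2, 1).
For λ=-2: (A-λI) row 1 is [0, -6], so an eigenvector is (-1, 0).
General solution: C_1e^(-5t)(2,1) + C_2e^(-2t)(-1,0).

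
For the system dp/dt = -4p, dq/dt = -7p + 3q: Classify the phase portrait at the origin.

A = [[-4,0],[-7,3]]; det(A-λI) = λ^2 + λ - 12.
λ = -4, 3: opposite signs.

saddle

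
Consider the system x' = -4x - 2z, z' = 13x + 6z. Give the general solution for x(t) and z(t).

Coefficient matrix A = [[-4, -2], [13, 6]].
Characteristic polynomial det(A - λI) = λ^2 - 2λ + 2 = 0.
Eigenvalues λ = 1 ± i (complex conjugate pair).
For λ=1+i: an eigenvector is (-1,3) - i(-1,2) = (-1 + i, 3 - 2i).
A real fundamental pair from Re and Im of e^((1+i)t)v: X_1 = e^(t)(cos(t)·(-1,3) + sin(t)·(-1,2)), X_2 = e^(t)(sin(t)·(-1,3) - cos(t)·(-1,2)).
General solution: c_1X_1 + c_2X_2.

x(t) = -c_1e^(t)sin(t) - c_1e^(t)cos(t) - c_2e^(t)sin(t) + c_2e^(t)cos(t), z(t) = 2c_1e^(t)sin(t) + 3c_1e^(t)cos(t) + 3c_2e^(t)sin(t) - 2c_2e^(t)cos(t)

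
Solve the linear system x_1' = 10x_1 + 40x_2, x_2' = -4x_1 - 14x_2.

Coefficient matrix A = [[10, 40], [-4, -14]].
Characteristic polynomial det(A - λI) = λ^2 + 4λ + 20 = 0.
Eigenvalues λ = -2 ± 4i (complex conjugate pair).
For λ=-2+4i: an eigenvector is (-3,1) - i(1,0) = (-3 - i, 1).
A real fundamental pair from Re and Im of e^((-2+4i)t)v: X_1 = e^(-2t)(cos(4t)·(-3,1) + sin(4t)·(1,0)), X_2 = e^(-2t)(sin(4t)·(-3,1) - cos(4t)·(1,0)).
General solution: K_1X_1 + K_2X_2.

x_1(t) = K_1e^(-2t)sin(4t) - 3K_1e^(-2t)cos(4t) - 3K_2e^(-2t)sin(4t) - K_2e^(-2t)cos(4t), x_2(t) = K_1e^(-2t)cos(4t) + K_2e^(-2t)sin(4t)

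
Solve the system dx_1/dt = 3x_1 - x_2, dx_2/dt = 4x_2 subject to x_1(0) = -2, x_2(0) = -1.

Coefficient matrix A = [[3, -1], [0, 4]].
Characteristic polynomial det(A - λI) = λ^2 - 7λ + 12 = 0.
Eigenvalues λ = 3, 4.
For λ=3: (A-λI) row 1 is [0, -1], so an eigenvector is (1, 0).
For λ=4: (A-λI) row 1 is [-1, -1], so an eigenvector is (-1, 1).
General solution: K_1e^(3t)(1,0) + K_2e^(4t)(-1,1).
Applying x_1(0)=-2, x_2(0)=-1 gives K_1=-3, K_2=-1.

x_1(t) = e^(4t) - 3e^(3t), x_2(t) = -e^(4t)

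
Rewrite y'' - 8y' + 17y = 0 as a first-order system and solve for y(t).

y(t) = C_1e^(4t)cos(t) + C_2e^(4t)sin(t)

Let x_1 = y, x_2 = y'. Then x_1' = x_2 and x_2' = -17x_1 + 8x_2.
A = [[0,1],[-17,8]]; det(A-λI) = λ^2 - 8λ + 17.
Eigenvalues λ = 4 ± i.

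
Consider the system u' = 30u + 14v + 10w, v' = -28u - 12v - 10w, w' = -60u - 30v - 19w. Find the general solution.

Coefficient matrix A = [[30, 14, 10], [-28, -12, -10], [-60, -30, -19]].
det(A - λI) = 0 gives eigenvalues λ = -4, 2, 1.
For λ=-4: eigenvector (1,-1,-2).
For λ=2: eigenvector (-1,2,0).
For λ=1: eigenvector (2,-2,-3).
General solution: K_1e^(-4t)(1,-1,-2) + K_2e^(2t)(-1,2,0) + K_3e^(t)(2,-2,-3).

u(t) = K_1e^(-4t) - K_2e^(2t) + 2K_3e^(t), v(t) = -K_1e^(-4t) + 2K_2e^(2t) - 2K_3e^(t), w(t) = -2K_1e^(-4t) - 3K_3e^(t)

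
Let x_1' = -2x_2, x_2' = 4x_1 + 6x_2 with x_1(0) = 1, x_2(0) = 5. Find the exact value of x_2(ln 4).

A = [[0,-2],[4,6]]; eigenvalues λ = 2, 4.
Eigenvectors: (1,-1) for λ=2, (-1,2) for λ=4.
From the initial condition, c_1 = 7, c_2 = 6.
x_2(ln 4) = (7)(4^2)(-1) + (6)(4^4)(2) = 2960.

2960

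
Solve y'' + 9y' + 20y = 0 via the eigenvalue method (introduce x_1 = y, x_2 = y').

y(t) = K_1e^(-4t) + K_2e^(-5t)

Let x_1 = y, x_2 = y'. Then x_1' = x_2 and x_2' = -20x_1 - 9x_2.
A = [[0,1],[-20,-9]]; det(A-λI) = λ^2 + 9λ + 20.
Eigenvalues λ = -4, -5 with eigenvectors (1,-4), (1,-5).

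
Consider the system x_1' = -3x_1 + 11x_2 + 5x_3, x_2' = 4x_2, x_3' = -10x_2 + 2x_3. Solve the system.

x_1(t) = c_1e^(2t) - 2c_2e^(4t) + c_3e^(-3t), x_2(t) = c_2e^(4t), x_3(t) = c_1e^(2t) - 5c_2e^(4t)

Coefficient matrix A = [[-3, 11, 5], [0, 4, 0], [0, -10, 2]].
det(A - λI) = 0 gives eigenvalues λ = 2, 4, -3.
For λ=2: eigenvector (1,0,1).
For λ=4: eigenvector (-2,1,-5).
For λ=-3: eigenvector (1,0,0).
General solution: c_1e^(2t)(1,0,1) + c_2e^(4t)(-2,1,-5) + c_3e^(-3t)(1,0,0).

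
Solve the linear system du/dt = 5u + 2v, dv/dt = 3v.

Coefficient matrix A = [[5, 2], [0, 3]].
Characteristic polynomial det(A - λI) = λ^2 - 8λ + 15 = 0.
Eigenvalues λ = 5, 3.
For λ=5: (A-λI) row 1 is [0, 2], so an eigenvector is (1, 0).
For λ=3: (A-λI) row 1 is [2, 2], so an eigenvector is (-1, 1).
General solution: K_1e^(5t)(1,0) + K_2e^(3t)(-1,1).

u(t) = K_1e^(5t) - K_2e^(3t), v(t) = K_2e^(3t)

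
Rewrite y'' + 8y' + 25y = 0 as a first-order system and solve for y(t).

y(t) = c_1e^(-4t)cos(3t) + c_2e^(-4t)sin(3t)

Let x_1 = y, x_2 = y'. Then x_1' = x_2 and x_2' = -25x_1 - 8x_2.
A = [[0,1],[-25,-8]]; det(A-λI) = λ^2 + 8λ + 25.
Eigenvalues λ = -4 ± 3i.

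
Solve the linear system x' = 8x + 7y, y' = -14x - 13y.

x(t) = c_1e^(-6t) - c_2e^(t), y(t) = -2c_1e^(-6t) + c_2e^(t)

Coefficient matrix A = [[8, 7], [-14, -13]].
Characteristic polynomial det(A - λI) = λ^2 + 5λ - 6 = 0.
Eigenvalues λ = -6, 1.
For λ=-6: (A-λI) row 1 is [14, 7], so an eigenvector is (1, -2).
For λ=1: (A-λI) row 1 is [7, 7], so an eigenvector is (-1, 1).
General solution: c_1e^(-6t)(1,-2) + c_2e^(t)(-1,1).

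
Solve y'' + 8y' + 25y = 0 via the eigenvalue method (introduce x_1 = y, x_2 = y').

Let x_1 = y, x_2 = y'. Then x_1' = x_2 and x_2' = -25x_1 - 8x_2.
A = [[0,1],[-25,-8]]; det(A-λI) = λ^2 + 8λ + 25.
Eigenvalues λ = -4 ± 3i.

y(t) = c_1e^(-4t)cos(3t) + c_2e^(-4t)sin(3t)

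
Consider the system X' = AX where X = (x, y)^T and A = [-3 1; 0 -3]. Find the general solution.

x(t) = C_1e^(-3t) + C_2te^(-3t) + 3C_2e^(-3t), y(t) = C_2e^(-3t)

Coefficient matrix A = [[-3, 1], [0, -3]].
Characteristic polynomial det(A - λI) = λ^2 + 6λ + 9 = 0.
Single eigenvalue λ = -3 with algebraic multiplicity 2.
Eigenvector v = (1,0); generalized eigenvector w with (A-λI)w=v is (3,1).
General solution: e^(-3t)[C_1·v + C_2·(t·v + w)].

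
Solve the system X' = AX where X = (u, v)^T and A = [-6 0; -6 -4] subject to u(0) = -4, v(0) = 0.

Coefficient matrix A = [[-6, 0], [-6, -4]].
Characteristic polynomial det(A - λI) = λ^2 + 10λ + 24 = 0.
Eigenvalues λ = -6, -4.
For λ=-6: (A-λI) row 2 is [-6, 2], so an eigenvector is (-1, -3).
For λ=-4: (A-λI) row 1 is [-2, 0], so an eigenvector is (0, 1).
General solution: C_1e^(-6t)(-1,-3) + C_2e^(-4t)(0,1).
Applying u(0)=-4, v(0)=0 gives C_1=4, C_2=12.

u(t) = -4e^(-6t), v(t) = 12e^(-4t) - 12e^(-6t)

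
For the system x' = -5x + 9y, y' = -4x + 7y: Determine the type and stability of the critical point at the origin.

A = [[-5,9],[-4,7]]; det(A-λI) = λ^2 - 2λ + 1.
repeated λ = 1 with a single eigenvector.

unstable improper node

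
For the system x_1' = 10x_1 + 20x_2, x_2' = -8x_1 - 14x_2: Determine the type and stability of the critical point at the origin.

A = [[10,20],[-8,-14]]; det(A-λI) = λ^2 + 4λ + 20.
λ = -2 ± 4i: negative real part.

stable spiral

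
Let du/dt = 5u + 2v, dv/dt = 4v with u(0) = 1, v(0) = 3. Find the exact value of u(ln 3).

A = [[5,2],[0,4]]; eigenvalues λ = 5, 4.
Eigenvectors: (-1,0) for λ=5, (-2,1) for λ=4.
From the initial condition, c_1 = -7, c_2 = 3.
u(ln 3) = (-7)(3^5)(-1) + (3)(3^4)(-2) = 1215.

1215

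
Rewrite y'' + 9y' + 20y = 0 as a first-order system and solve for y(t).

Let x_1 = y, x_2 = y'. Then x_1' = x_2 and x_2' = -20x_1 - 9x_2.
A = [[0,1],[-20,-9]]; det(A-λI) = λ^2 + 9λ + 20.
Eigenvalues λ = -4, -5 with eigenvectors (1,-4), (1,-5).

y(t) = K_1e^(-4t) + K_2e^(-5t)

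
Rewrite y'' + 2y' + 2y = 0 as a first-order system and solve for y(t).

y(t) = c_1e^(-t)cos(t) + c_2e^(-t)sin(t)

Let x_1 = y, x_2 = y'. Then x_1' = x_2 and x_2' = -2x_1 - 2x_2.
A = [[0,1],[-2,-2]]; det(A-λI) = λ^2 + 2λ + 2.
Eigenvalues λ = -1 ± i.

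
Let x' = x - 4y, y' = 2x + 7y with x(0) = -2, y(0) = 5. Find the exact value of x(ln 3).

A = [[1,-4],[2,7]]; eigenvalues λ = 3, 5.
Eigenvectors: (2,-1) for λ=3, (-1,1) for λ=5.
From the initial condition, c_1 = 3, c_2 = 8.
x(ln 3) = (3)(3^3)(2) + (8)(3^5)(-1) = -1782.

-1782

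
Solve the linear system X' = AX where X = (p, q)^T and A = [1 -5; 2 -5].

Coefficient matrix A = [[1, -5], [2, -5]].
Characteristic polynomial det(A - λI) = λ^2 + 4λ + 5 = 0.
Eigenvalues λ = -2 ± i (complex conjugate pair).
For λ=-2+i: an eigenvector is (-1,-1) - i(2,1) = (-1 - 2i, -1 - i).
A real fundamental pair from Re and Im of e^((-2+i)t)v: X_1 = e^(-2t)(cos(t)·(-1,-1) + sin(t)·(2,1)), X_2 = e^(-2t)(sin(t)·(-1,-1) - cos(t)·(2,1)).
General solution: c_1X_1 + c_2X_2.

p(t) = 2c_1e^(-2t)sin(t) - c_1e^(-2t)cos(t) - c_2e^(-2t)sin(t) - 2c_2e^(-2t)cos(t), q(t) = c_1e^(-2t)sin(t) - c_1e^(-2t)cos(t) - c_2e^(-2t)sin(t) - c_2e^(-2t)cos(t)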